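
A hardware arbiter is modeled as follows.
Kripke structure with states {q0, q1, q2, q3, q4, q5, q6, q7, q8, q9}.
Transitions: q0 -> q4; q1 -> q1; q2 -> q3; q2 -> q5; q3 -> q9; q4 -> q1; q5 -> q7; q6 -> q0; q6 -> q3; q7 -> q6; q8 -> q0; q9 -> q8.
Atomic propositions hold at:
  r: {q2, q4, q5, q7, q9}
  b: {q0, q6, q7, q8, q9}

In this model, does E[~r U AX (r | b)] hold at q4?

Sat(~r) = {q0, q1, q3, q6, q8}
Sat(r | b) = {q0, q2, q4, q5, q6, q7, q8, q9}
Sat(AX (r | b)) = {s : every successor in {q0, q2, q4, q5, q6, q7, q8, q9}} = {q0, q3, q5, q7, q8, q9}
E[~r U AX (r | b)]: least fixpoint, start Z0 = Sat(AX (r | b)) = {q0, q3, q5, q7, q8, q9}, add states in Sat(~r) with some successor in Z. Z1 = {q0, q3, q5, q6, q7, q8, q9}; fixed.
Sat(E[~r U AX (r | b)]) = {q0, q3, q5, q6, q7, q8, q9}
q4 ∉ Sat(E[~r U AX (r | b)]) = {q0, q3, q5, q6, q7, q8, q9}, so the formula does not hold at q4.

No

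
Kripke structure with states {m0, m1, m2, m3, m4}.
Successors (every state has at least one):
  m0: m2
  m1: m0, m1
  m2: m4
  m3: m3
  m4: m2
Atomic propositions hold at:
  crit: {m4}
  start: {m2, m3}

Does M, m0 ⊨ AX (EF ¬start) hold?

Yes

Sat(¬start) = {m0, m1, m4}
EF ¬start: least fixpoint, start Z0 = {m0, m1, m4}, add states with some successor in Z. Z1 = {m0, m1, m2, m4}; fixed.
Sat(EF ¬start) = {m0, m1, m2, m4}
Sat(AX (EF ¬start)) = {s : every successor in {m0, m1, m2, m4}} = {m0, m1, m2, m4}
m0 ∈ Sat(AX (EF ¬start)) = {m0, m1, m2, m4}, so the formula holds at m0.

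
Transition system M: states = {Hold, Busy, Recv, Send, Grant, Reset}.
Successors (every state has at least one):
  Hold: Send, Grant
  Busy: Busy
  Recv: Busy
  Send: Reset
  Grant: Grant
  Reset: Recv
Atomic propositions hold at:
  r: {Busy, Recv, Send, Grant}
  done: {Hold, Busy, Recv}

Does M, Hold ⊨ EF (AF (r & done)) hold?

Yes

Sat(r & done) = {Busy, Recv}
AF (r & done): least fixpoint, start Z0 = {Busy, Recv}, add states with every successor in Z. Z1 = {Busy, Recv, Reset}; Z2 = {Busy, Recv, Send, Reset}; fixed.
Sat(AF (r & done)) = {Busy, Recv, Send, Reset}
EF (AF (r & done)): least fixpoint, start Z0 = {Busy, Recv, Send, Reset}, add states with some successor in Z. Z1 = {Hold, Busy, Recv, Send, Reset}; fixed.
Sat(EF (AF (r & done))) = {Hold, Busy, Recv, Send, Reset}
Hold ∈ Sat(EF (AF (r & done))) = {Hold, Busy, Recv, Send, Reset}, so the formula holds at Hold.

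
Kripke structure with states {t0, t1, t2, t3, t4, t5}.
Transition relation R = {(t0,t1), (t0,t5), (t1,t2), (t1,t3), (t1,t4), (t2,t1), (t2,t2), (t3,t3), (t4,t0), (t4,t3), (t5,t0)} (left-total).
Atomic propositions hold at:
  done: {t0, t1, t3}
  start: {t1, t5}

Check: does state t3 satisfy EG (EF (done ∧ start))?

No

Sat(done ∧ start) = {t1}
EF (done ∧ start): least fixpoint, start Z0 = {t1}, add states with some successor in Z. Z1 = {t0, t1, t2}; Z2 = {t0, t1, t2, t4, t5}; fixed.
Sat(EF (done ∧ start)) = {t0, t1, t2, t4, t5}
EG (EF (done ∧ start)): greatest fixpoint, start Z0 = {t0, t1, t2, t4, t5}, keep only states in Sat with some successor in Z. Already a fixed point.
Sat(EG (EF (done ∧ start))) = {t0, t1, t2, t4, t5}
t3 ∉ Sat(EG (EF (done ∧ start))) = {t0, t1, t2, t4, t5}, so the formula does not hold at t3.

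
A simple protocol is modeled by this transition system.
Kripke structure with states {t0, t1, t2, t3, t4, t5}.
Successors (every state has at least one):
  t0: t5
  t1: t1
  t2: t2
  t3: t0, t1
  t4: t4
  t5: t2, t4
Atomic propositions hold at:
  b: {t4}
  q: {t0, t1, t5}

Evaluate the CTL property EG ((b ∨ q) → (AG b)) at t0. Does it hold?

No

Sat(b ∨ q) = {t0, t1, t4, t5}
AG b: greatest fixpoint, start Z0 = {t4}, keep only states in Sat with every successor in Z. Already a fixed point.
Sat(AG b) = {t4}
Sat((b ∨ q) → (AG b)) = {t2, t3, t4}
EG ((b ∨ q) → (AG b)): greatest fixpoint, start Z0 = {t2, t3, t4}, keep only states in Sat with some successor in Z. Z1 = {t2, t4}; fixed.
Sat(EG ((b ∨ q) → (AG b))) = {t2, t4}
t0 ∉ Sat(EG ((b ∨ q) → (AG b))) = {t2, t4}, so the formula does not hold at t0.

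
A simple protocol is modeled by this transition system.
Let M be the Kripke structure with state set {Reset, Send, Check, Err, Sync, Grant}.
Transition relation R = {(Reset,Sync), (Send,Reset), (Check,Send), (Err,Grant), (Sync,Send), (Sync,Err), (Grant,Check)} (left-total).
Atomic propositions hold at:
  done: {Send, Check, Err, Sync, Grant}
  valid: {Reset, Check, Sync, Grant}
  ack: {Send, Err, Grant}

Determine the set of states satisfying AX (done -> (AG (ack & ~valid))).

{Send}

Sat(~valid) = {Send, Err}
Sat(ack & ~valid) = {Send, Err}
AG (ack & ~valid): greatest fixpoint, start Z0 = {Send, Err}, keep only states in Sat with every successor in Z. Z1 = ∅; fixed.
Sat(AG (ack & ~valid)) = ∅
Sat(done -> (AG (ack & ~valid))) = {Reset}
Sat(AX (done -> (AG (ack & ~valid)))) = {s : every successor in {Reset}} = {Send}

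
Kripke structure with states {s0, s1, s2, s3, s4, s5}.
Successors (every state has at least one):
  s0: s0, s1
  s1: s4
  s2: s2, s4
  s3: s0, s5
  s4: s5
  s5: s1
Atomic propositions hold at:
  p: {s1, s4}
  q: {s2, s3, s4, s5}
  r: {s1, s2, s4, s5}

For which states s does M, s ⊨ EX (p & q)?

{s1, s2}

Sat(p & q) = {s4}
Sat(EX (p & q)) = {s : some successor in {s4}} = {s1, s2}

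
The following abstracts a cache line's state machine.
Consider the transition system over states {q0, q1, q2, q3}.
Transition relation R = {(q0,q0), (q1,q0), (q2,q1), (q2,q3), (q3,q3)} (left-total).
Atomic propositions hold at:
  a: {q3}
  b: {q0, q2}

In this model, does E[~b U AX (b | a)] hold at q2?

Sat(~b) = {q1, q3}
Sat(b | a) = {q0, q2, q3}
Sat(AX (b | a)) = {s : every successor in {q0, q2, q3}} = {q0, q1, q3}
E[~b U AX (b | a)]: least fixpoint, start Z0 = Sat(AX (b | a)) = {q0, q1, q3}, add states in Sat(~b) with some successor in Z. Already a fixed point.
Sat(E[~b U AX (b | a)]) = {q0, q1, q3}
q2 ∉ Sat(E[~b U AX (b | a)]) = {q0, q1, q3}, so the formula does not hold at q2.

No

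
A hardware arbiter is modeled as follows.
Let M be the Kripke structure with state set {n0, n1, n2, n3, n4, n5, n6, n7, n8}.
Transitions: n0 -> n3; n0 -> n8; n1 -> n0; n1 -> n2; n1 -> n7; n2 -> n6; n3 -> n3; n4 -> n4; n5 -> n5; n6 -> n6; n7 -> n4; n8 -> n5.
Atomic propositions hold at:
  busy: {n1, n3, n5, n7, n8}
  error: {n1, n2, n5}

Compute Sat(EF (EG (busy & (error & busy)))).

Sat(error & busy) = {n1, n5}
Sat(busy & (error & busy)) = {n1, n5}
EG (busy & (error & busy)): greatest fixpoint, start Z0 = {n1, n5}, keep only states in Sat with some successor in Z. Z1 = {n5}; fixed.
Sat(EG (busy & (error & busy))) = {n5}
EF (EG (busy & (error & busy))): least fixpoint, start Z0 = {n5}, add states with some successor in Z. Z1 = {n5, n8}; Z2 = {n0, n5, n8}; Z3 = {n0, n1, n5, n8}; fixed.
Sat(EF (EG (busy & (error & busy)))) = {n0, n1, n5, n8}

{n0, n1, n5, n8}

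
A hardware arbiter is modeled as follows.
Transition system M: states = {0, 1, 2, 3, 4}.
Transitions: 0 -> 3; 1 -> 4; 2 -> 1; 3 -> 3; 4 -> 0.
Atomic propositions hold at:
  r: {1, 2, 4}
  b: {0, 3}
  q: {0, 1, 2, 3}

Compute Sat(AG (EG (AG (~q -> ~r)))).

Sat(~q) = {4}
Sat(~r) = {0, 3}
Sat(~q -> ~r) = {0, 1, 2, 3}
AG (~q -> ~r): greatest fixpoint, start Z0 = {0, 1, 2, 3}, keep only states in Sat with every successor in Z. Z1 = {0, 2, 3}; Z2 = {0, 3}; fixed.
Sat(AG (~q -> ~r)) = {0, 3}
EG (AG (~q -> ~r)): greatest fixpoint, start Z0 = {0, 3}, keep only states in Sat with some successor in Z. Already a fixed point.
Sat(EG (AG (~q -> ~r))) = {0, 3}
AG (EG (AG (~q -> ~r))): greatest fixpoint, start Z0 = {0, 3}, keep only states in Sat with every successor in Z. Already a fixed point.
Sat(AG (EG (AG (~q -> ~r)))) = {0, 3}

{0, 3}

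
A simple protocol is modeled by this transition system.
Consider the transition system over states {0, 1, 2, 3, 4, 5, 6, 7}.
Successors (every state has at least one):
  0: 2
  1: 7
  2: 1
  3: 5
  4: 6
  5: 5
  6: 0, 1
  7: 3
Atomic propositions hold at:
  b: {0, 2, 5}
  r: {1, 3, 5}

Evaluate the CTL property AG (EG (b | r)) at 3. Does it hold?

Sat(b | r) = {0, 1, 2, 3, 5}
EG (b | r): greatest fixpoint, start Z0 = {0, 1, 2, 3, 5}, keep only states in Sat with some successor in Z. Z1 = {0, 2, 3, 5}; Z2 = {0, 3, 5}; Z3 = {3, 5}; fixed.
Sat(EG (b | r)) = {3, 5}
AG (EG (b | r)): greatest fixpoint, start Z0 = {3, 5}, keep only states in Sat with every successor in Z. Already a fixed point.
Sat(AG (EG (b | r))) = {3, 5}
3 ∈ Sat(AG (EG (b | r))) = {3, 5}, so the formula holds at 3.

Yes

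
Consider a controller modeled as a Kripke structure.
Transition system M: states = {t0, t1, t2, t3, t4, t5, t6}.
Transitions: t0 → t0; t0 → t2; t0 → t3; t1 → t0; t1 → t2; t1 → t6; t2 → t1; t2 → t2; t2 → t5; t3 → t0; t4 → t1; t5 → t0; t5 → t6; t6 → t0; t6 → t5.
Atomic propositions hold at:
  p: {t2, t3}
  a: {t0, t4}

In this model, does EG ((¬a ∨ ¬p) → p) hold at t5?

Sat(¬a) = {t1, t2, t3, t5, t6}
Sat(¬p) = {t0, t1, t4, t5, t6}
Sat(¬a ∨ ¬p) = {t0, t1, t2, t3, t4, t5, t6}
Sat((¬a ∨ ¬p) → p) = {t2, t3}
EG ((¬a ∨ ¬p) → p): greatest fixpoint, start Z0 = {t2, t3}, keep only states in Sat with some successor in Z. Z1 = {t2}; fixed.
Sat(EG ((¬a ∨ ¬p) → p)) = {t2}
t5 ∉ Sat(EG ((¬a ∨ ¬p) → p)) = {t2}, so the formula does not hold at t5.

No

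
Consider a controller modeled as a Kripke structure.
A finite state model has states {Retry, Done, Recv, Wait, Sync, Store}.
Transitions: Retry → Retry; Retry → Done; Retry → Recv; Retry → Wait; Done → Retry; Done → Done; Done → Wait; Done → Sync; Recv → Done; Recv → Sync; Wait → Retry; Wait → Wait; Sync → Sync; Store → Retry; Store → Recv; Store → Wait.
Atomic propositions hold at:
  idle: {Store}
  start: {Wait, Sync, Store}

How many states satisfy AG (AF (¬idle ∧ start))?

1

Sat(¬idle) = {Retry, Done, Recv, Wait, Sync}
Sat(¬idle ∧ start) = {Wait, Sync}
AF (¬idle ∧ start): least fixpoint, start Z0 = {Wait, Sync}, add states with every successor in Z. Already a fixed point.
Sat(AF (¬idle ∧ start)) = {Wait, Sync}
AG (AF (¬idle ∧ start)): greatest fixpoint, start Z0 = {Wait, Sync}, keep only states in Sat with every successor in Z. Z1 = {Sync}; fixed.
Sat(AG (AF (¬idle ∧ start))) = {Sync}
|Sat(AG (AF (¬idle ∧ start)))| = |{Sync}| = 1.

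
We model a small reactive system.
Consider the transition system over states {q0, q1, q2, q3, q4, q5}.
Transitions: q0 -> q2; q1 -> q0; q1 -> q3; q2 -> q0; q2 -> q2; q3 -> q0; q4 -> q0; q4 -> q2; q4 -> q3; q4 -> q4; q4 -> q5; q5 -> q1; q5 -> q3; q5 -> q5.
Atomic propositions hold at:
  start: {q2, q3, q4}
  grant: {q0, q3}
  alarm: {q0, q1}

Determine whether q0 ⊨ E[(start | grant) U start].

Sat(start | grant) = {q0, q2, q3, q4}
E[(start | grant) U start]: least fixpoint, start Z0 = Sat(start) = {q2, q3, q4}, add states in Sat(start | grant) with some successor in Z. Z1 = {q0, q2, q3, q4}; fixed.
Sat(E[(start | grant) U start]) = {q0, q2, q3, q4}
q0 ∈ Sat(E[(start | grant) U start]) = {q0, q2, q3, q4}, so the formula holds at q0.

Yes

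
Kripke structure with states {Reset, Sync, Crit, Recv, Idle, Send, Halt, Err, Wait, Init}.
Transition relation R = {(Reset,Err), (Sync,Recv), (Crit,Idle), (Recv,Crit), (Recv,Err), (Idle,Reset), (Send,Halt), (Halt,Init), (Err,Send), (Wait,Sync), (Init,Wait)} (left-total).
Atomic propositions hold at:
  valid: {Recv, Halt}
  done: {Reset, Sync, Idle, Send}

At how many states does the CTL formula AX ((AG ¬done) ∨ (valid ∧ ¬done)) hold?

2

Sat(¬done) = {Crit, Recv, Halt, Err, Wait, Init}
AG ¬done: greatest fixpoint, start Z0 = {Crit, Recv, Halt, Err, Wait, Init}, keep only states in Sat with every successor in Z. Z1 = {Recv, Halt, Init}; Z2 = {Halt}; Z3 = ∅; fixed.
Sat(AG ¬done) = ∅
Sat(valid ∧ ¬done) = {Recv, Halt}
Sat((AG ¬done) ∨ (valid ∧ ¬done)) = {Recv, Halt}
Sat(AX ((AG ¬done) ∨ (valid ∧ ¬done))) = {s : every successor in {Recv, Halt}} = {Sync, Send}
|Sat(AX ((AG ¬done) ∨ (valid ∧ ¬done)))| = |{Sync, Send}| = 2.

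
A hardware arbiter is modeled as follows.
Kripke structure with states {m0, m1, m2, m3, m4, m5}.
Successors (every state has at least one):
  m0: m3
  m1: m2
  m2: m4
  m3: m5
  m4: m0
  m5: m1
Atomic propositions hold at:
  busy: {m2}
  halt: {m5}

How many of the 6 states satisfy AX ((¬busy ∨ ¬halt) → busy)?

1

Sat(¬busy) = {m0, m1, m3, m4, m5}
Sat(¬halt) = {m0, m1, m2, m3, m4}
Sat(¬busy ∨ ¬halt) = {m0, m1, m2, m3, m4, m5}
Sat((¬busy ∨ ¬halt) → busy) = {m2}
Sat(AX ((¬busy ∨ ¬halt) → busy)) = {s : every successor in {m2}} = {m1}
|Sat(AX ((¬busy ∨ ¬halt) → busy))| = |{m1}| = 1.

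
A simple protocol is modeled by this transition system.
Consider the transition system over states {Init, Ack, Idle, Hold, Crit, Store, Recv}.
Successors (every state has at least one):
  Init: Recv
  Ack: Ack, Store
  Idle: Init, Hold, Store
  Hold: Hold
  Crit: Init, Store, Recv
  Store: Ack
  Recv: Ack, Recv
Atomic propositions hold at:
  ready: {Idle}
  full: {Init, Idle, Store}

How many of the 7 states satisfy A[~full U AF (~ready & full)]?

2

Sat(~full) = {Ack, Hold, Crit, Recv}
Sat(~ready) = {Init, Ack, Hold, Crit, Store, Recv}
Sat(~ready & full) = {Init, Store}
AF (~ready & full): least fixpoint, start Z0 = {Init, Store}, add states with every successor in Z. Already a fixed point.
Sat(AF (~ready & full)) = {Init, Store}
A[~full U AF (~ready & full)]: least fixpoint, start Z0 = Sat(AF (~ready & full)) = {Init, Store}, add states in Sat(~full) with every successor in Z. Already a fixed point.
Sat(A[~full U AF (~ready & full)]) = {Init, Store}
|Sat(A[~full U AF (~ready & full)])| = |{Init, Store}| = 2.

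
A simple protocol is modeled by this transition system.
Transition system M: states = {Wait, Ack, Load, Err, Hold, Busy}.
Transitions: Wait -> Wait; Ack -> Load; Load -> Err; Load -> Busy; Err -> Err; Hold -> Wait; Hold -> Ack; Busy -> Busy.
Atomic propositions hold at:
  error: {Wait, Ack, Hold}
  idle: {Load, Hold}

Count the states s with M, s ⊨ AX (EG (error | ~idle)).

4

Sat(~idle) = {Wait, Ack, Err, Busy}
Sat(error | ~idle) = {Wait, Ack, Err, Hold, Busy}
EG (error | ~idle): greatest fixpoint, start Z0 = {Wait, Ack, Err, Hold, Busy}, keep only states in Sat with some successor in Z. Z1 = {Wait, Err, Hold, Busy}; fixed.
Sat(EG (error | ~idle)) = {Wait, Err, Hold, Busy}
Sat(AX (EG (error | ~idle))) = {s : every successor in {Wait, Err, Hold, Busy}} = {Wait, Load, Err, Busy}
|Sat(AX (EG (error | ~idle)))| = |{Wait, Load, Err, Busy}| = 4.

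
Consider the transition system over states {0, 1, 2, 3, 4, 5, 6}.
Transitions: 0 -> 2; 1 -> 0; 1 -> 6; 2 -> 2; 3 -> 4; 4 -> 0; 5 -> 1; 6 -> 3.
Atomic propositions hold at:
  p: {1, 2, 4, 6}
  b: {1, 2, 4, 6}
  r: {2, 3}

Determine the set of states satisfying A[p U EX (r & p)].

{0, 2, 4}

Sat(r & p) = {2}
Sat(EX (r & p)) = {s : some successor in {2}} = {0, 2}
A[p U EX (r & p)]: least fixpoint, start Z0 = Sat(EX (r & p)) = {0, 2}, add states in Sat(p) with every successor in Z. Z1 = {0, 2, 4}; fixed.
Sat(A[p U EX (r & p)]) = {0, 2, 4}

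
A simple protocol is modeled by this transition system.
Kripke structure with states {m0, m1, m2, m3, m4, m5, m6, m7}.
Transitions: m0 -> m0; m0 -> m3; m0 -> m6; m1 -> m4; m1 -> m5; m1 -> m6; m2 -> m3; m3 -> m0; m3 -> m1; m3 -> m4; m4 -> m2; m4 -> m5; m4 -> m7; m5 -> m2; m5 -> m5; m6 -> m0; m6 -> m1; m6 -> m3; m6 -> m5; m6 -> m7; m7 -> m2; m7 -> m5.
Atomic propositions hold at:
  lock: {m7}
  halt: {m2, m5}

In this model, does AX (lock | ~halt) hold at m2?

Yes

Sat(~halt) = {m0, m1, m3, m4, m6, m7}
Sat(lock | ~halt) = {m0, m1, m3, m4, m6, m7}
Sat(AX (lock | ~halt)) = {s : every successor in {m0, m1, m3, m4, m6, m7}} = {m0, m2, m3}
m2 ∈ Sat(AX (lock | ~halt)) = {m0, m2, m3}, so the formula holds at m2.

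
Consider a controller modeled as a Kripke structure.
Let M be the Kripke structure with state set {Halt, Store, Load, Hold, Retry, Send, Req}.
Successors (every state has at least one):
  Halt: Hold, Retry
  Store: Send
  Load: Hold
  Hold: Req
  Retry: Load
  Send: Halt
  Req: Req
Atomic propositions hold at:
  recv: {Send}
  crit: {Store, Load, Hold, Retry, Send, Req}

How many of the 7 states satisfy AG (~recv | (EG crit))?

5

Sat(~recv) = {Halt, Store, Load, Hold, Retry, Req}
EG crit: greatest fixpoint, start Z0 = {Store, Load, Hold, Retry, Send, Req}, keep only states in Sat with some successor in Z. Z1 = {Store, Load, Hold, Retry, Req}; Z2 = {Load, Hold, Retry, Req}; fixed.
Sat(EG crit) = {Load, Hold, Retry, Req}
Sat(~recv | (EG crit)) = {Halt, Store, Load, Hold, Retry, Req}
AG (~recv | (EG crit)): greatest fixpoint, start Z0 = {Halt, Store, Load, Hold, Retry, Req}, keep only states in Sat with every successor in Z. Z1 = {Halt, Load, Hold, Retry, Req}; fixed.
Sat(AG (~recv | (EG crit))) = {Halt, Load, Hold, Retry, Req}
|Sat(AG (~recv | (EG crit)))| = |{Halt, Load, Hold, Retry, Req}| = 5.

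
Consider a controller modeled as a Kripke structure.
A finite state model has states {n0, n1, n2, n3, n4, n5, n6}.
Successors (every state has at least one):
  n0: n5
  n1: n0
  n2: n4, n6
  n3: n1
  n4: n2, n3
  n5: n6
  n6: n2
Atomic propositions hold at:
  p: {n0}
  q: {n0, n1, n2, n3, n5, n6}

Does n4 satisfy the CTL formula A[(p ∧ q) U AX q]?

Sat(p ∧ q) = {n0}
Sat(AX q) = {s : every successor in {n0, n1, n2, n3, n5, n6}} = {n0, n1, n3, n4, n5, n6}
A[(p ∧ q) U AX q]: least fixpoint, start Z0 = Sat(AX q) = {n0, n1, n3, n4, n5, n6}, add states in Sat(p ∧ q) with every successor in Z. Already a fixed point.
Sat(A[(p ∧ q) U AX q]) = {n0, n1, n3, n4, n5, n6}
n4 ∈ Sat(A[(p ∧ q) U AX q]) = {n0, n1, n3, n4, n5, n6}, so the formula holds at n4.

Yes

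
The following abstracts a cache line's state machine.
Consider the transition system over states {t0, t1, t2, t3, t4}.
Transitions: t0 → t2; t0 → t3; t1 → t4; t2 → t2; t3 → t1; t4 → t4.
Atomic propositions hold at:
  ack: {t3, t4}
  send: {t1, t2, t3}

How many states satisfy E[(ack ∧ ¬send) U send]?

Sat(¬send) = {t0, t4}
Sat(ack ∧ ¬send) = {t4}
E[(ack ∧ ¬send) U send]: least fixpoint, start Z0 = Sat(send) = {t1, t2, t3}, add states in Sat(ack ∧ ¬send) with some successor in Z. Already a fixed point.
Sat(E[(ack ∧ ¬send) U send]) = {t1, t2, t3}
|Sat(E[(ack ∧ ¬send) U send])| = |{t1, t2, t3}| = 3.

3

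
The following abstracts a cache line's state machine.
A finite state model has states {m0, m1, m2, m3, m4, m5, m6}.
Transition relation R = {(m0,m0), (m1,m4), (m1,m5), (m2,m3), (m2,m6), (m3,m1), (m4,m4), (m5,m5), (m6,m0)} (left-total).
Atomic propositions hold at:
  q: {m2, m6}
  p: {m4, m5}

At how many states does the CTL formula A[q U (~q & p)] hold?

2

Sat(~q) = {m0, m1, m3, m4, m5}
Sat(~q & p) = {m4, m5}
A[q U (~q & p)]: least fixpoint, start Z0 = Sat((~q & p)) = {m4, m5}, add states in Sat(q) with every successor in Z. Already a fixed point.
Sat(A[q U (~q & p)]) = {m4, m5}
|Sat(A[q U (~q & p)])| = |{m4, m5}| = 2.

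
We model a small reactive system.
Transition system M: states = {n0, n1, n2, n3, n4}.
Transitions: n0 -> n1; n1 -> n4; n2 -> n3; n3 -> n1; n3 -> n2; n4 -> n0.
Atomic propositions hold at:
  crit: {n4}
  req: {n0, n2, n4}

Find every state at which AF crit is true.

{n0, n1, n4}

AF crit: least fixpoint, start Z0 = {n4}, add states with every successor in Z. Z1 = {n1, n4}; Z2 = {n0, n1, n4}; fixed.
Sat(AF crit) = {n0, n1, n4}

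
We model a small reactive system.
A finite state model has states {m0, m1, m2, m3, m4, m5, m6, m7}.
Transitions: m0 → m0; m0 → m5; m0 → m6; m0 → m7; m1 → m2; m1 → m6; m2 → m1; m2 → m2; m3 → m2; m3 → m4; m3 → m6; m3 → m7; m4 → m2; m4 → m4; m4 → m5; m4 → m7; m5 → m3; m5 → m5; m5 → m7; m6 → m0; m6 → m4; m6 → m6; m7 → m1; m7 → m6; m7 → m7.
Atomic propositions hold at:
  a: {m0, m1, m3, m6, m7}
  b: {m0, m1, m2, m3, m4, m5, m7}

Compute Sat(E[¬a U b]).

Sat(¬a) = {m2, m4, m5}
E[¬a U b]: least fixpoint, start Z0 = Sat(b) = {m0, m1, m2, m3, m4, m5, m7}, add states in Sat(¬a) with some successor in Z. Already a fixed point.
Sat(E[¬a U b]) = {m0, m1, m2, m3, m4, m5, m7}

{m0, m1, m2, m3, m4, m5, m7}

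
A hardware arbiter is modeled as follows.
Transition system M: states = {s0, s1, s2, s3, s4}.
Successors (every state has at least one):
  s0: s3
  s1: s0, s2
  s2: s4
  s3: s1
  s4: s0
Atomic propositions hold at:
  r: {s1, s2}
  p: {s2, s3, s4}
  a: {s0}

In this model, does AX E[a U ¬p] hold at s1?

Sat(¬p) = {s0, s1}
E[a U ¬p]: least fixpoint, start Z0 = Sat(¬p) = {s0, s1}, add states in Sat(a) with some successor in Z. Already a fixed point.
Sat(E[a U ¬p]) = {s0, s1}
Sat(AX E[a U ¬p]) = {s : every successor in {s0, s1}} = {s3, s4}
s1 ∉ Sat(AX E[a U ¬p]) = {s3, s4}, so the formula does not hold at s1.

No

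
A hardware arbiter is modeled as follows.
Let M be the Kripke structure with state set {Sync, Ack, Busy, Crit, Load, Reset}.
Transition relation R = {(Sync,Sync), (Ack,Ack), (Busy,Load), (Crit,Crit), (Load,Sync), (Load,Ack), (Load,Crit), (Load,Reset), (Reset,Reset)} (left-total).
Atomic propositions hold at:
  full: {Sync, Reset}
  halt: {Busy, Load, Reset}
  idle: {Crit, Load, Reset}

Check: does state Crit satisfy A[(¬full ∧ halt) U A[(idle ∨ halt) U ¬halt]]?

Yes

Sat(¬full) = {Ack, Busy, Crit, Load}
Sat(¬full ∧ halt) = {Busy, Load}
Sat(idle ∨ halt) = {Busy, Crit, Load, Reset}
Sat(¬halt) = {Sync, Ack, Crit}
A[(idle ∨ halt) U ¬halt]: least fixpoint, start Z0 = Sat(¬halt) = {Sync, Ack, Crit}, add states in Sat(idle ∨ halt) with every successor in Z. Already a fixed point.
Sat(A[(idle ∨ halt) U ¬halt]) = {Sync, Ack, Crit}
A[(¬full ∧ halt) U A[(idle ∨ halt) U ¬halt]]: least fixpoint, start Z0 = Sat(A[(idle ∨ halt) U ¬halt]) = {Sync, Ack, Crit}, add states in Sat(¬full ∧ halt) with every successor in Z. Already a fixed point.
Sat(A[(¬full ∧ halt) U A[(idle ∨ halt) U ¬halt]]) = {Sync, Ack, Crit}
Crit ∈ Sat(A[(¬full ∧ halt) U A[(idle ∨ halt) U ¬halt]]) = {Sync, Ack, Crit}, so the formula holds at Crit.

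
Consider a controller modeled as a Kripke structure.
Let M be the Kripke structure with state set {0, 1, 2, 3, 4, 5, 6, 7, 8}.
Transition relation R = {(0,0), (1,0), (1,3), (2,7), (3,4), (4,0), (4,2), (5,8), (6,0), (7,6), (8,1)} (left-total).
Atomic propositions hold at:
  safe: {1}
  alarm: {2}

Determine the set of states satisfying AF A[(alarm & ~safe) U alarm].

{2}

Sat(~safe) = {0, 2, 3, 4, 5, 6, 7, 8}
Sat(alarm & ~safe) = {2}
A[(alarm & ~safe) U alarm]: least fixpoint, start Z0 = Sat(alarm) = {2}, add states in Sat(alarm & ~safe) with every successor in Z. Already a fixed point.
Sat(A[(alarm & ~safe) U alarm]) = {2}
AF A[(alarm & ~safe) U alarm]: least fixpoint, start Z0 = {2}, add states with every successor in Z. Already a fixed point.
Sat(AF A[(alarm & ~safe) U alarm]) = {2}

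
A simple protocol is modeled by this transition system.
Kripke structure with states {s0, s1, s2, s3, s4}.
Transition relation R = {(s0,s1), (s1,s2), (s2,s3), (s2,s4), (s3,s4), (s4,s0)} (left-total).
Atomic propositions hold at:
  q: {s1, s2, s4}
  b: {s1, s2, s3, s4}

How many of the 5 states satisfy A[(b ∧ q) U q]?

Sat(b ∧ q) = {s1, s2, s4}
A[(b ∧ q) U q]: least fixpoint, start Z0 = Sat(q) = {s1, s2, s4}, add states in Sat(b ∧ q) with every successor in Z. Already a fixed point.
Sat(A[(b ∧ q) U q]) = {s1, s2, s4}
|Sat(A[(b ∧ q) U q])| = |{s1, s2, s4}| = 3.

3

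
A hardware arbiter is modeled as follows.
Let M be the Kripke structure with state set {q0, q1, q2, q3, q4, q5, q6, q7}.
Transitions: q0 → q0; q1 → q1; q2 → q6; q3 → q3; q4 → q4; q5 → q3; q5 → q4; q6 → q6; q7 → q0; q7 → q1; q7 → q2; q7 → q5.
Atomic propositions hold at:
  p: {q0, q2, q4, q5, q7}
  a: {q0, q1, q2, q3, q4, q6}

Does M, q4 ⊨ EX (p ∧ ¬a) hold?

No

Sat(¬a) = {q5, q7}
Sat(p ∧ ¬a) = {q5, q7}
Sat(EX (p ∧ ¬a)) = {s : some successor in {q5, q7}} = {q7}
q4 ∉ Sat(EX (p ∧ ¬a)) = {q7}, so the formula does not hold at q4.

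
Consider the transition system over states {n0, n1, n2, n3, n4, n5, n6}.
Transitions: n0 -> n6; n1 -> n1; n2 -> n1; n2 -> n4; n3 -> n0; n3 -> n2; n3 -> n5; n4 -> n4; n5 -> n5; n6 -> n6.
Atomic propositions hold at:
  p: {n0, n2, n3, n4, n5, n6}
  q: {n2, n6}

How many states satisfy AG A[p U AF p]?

AF p: least fixpoint, start Z0 = {n0, n2, n3, n4, n5, n6}, add states with every successor in Z. Already a fixed point.
Sat(AF p) = {n0, n2, n3, n4, n5, n6}
A[p U AF p]: least fixpoint, start Z0 = Sat(AF p) = {n0, n2, n3, n4, n5, n6}, add states in Sat(p) with every successor in Z. Already a fixed point.
Sat(A[p U AF p]) = {n0, n2, n3, n4, n5, n6}
AG A[p U AF p]: greatest fixpoint, start Z0 = {n0, n2, n3, n4, n5, n6}, keep only states in Sat with every successor in Z. Z1 = {n0, n3, n4, n5, n6}; Z2 = {n0, n4, n5, n6}; fixed.
Sat(AG A[p U AF p]) = {n0, n4, n5, n6}
|Sat(AG A[p U AF p])| = |{n0, n4, n5, n6}| = 4.

4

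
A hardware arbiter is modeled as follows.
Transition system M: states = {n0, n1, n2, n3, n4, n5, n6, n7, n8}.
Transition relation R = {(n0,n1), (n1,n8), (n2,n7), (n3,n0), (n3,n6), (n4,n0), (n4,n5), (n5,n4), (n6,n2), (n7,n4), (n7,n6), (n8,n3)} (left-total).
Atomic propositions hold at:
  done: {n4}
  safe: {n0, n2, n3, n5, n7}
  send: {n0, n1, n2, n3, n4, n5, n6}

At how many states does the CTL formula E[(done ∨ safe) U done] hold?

4

Sat(done ∨ safe) = {n0, n2, n3, n4, n5, n7}
E[(done ∨ safe) U done]: least fixpoint, start Z0 = Sat(done) = {n4}, add states in Sat(done ∨ safe) with some successor in Z. Z1 = {n4, n5, n7}; Z2 = {n2, n4, n5, n7}; fixed.
Sat(E[(done ∨ safe) U done]) = {n2, n4, n5, n7}
|Sat(E[(done ∨ safe) U done])| = |{n2, n4, n5, n7}| = 4.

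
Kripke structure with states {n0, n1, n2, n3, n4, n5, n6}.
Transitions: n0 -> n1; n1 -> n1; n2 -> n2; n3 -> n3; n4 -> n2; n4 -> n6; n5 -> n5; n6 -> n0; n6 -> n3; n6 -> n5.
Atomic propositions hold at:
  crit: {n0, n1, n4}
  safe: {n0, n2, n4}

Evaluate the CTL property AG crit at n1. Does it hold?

Yes

AG crit: greatest fixpoint, start Z0 = {n0, n1, n4}, keep only states in Sat with every successor in Z. Z1 = {n0, n1}; fixed.
Sat(AG crit) = {n0, n1}
n1 ∈ Sat(AG crit) = {n0, n1}, so the formula holds at n1.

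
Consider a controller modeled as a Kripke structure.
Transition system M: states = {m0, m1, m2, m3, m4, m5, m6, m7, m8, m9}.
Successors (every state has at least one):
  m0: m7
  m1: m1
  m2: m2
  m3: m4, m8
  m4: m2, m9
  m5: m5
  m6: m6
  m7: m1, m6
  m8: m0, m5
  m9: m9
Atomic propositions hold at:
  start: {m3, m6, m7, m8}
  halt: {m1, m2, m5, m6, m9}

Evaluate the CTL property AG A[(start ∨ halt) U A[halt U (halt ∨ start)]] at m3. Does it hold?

No

Sat(start ∨ halt) = {m1, m2, m3, m5, m6, m7, m8, m9}
Sat(halt ∨ start) = {m1, m2, m3, m5, m6, m7, m8, m9}
A[halt U (halt ∨ start)]: least fixpoint, start Z0 = Sat((halt ∨ start)) = {m1, m2, m3, m5, m6, m7, m8, m9}, add states in Sat(halt) with every successor in Z. Already a fixed point.
Sat(A[halt U (halt ∨ start)]) = {m1, m2, m3, m5, m6, m7, m8, m9}
A[(start ∨ halt) U A[halt U (halt ∨ start)]]: least fixpoint, start Z0 = Sat(A[halt U (halt ∨ start)]) = {m1, m2, m3, m5, m6, m7, m8, m9}, add states in Sat(start ∨ halt) with every successor in Z. Already a fixed point.
Sat(A[(start ∨ halt) U A[halt U (halt ∨ start)]]) = {m1, m2, m3, m5, m6, m7, m8, m9}
AG A[(start ∨ halt) U A[halt U (halt ∨ start)]]: greatest fixpoint, start Z0 = {m1, m2, m3, m5, m6, m7, m8, m9}, keep only states in Sat with every successor in Z. Z1 = {m1, m2, m5, m6, m7, m9}; fixed.
Sat(AG A[(start ∨ halt) U A[halt U (halt ∨ start)]]) = {m1, m2, m5, m6, m7, m9}
m3 ∉ Sat(AG A[(start ∨ halt) U A[halt U (halt ∨ start)]]) = {m1, m2, m5, m6, m7, m9}, so the formula does not hold at m3.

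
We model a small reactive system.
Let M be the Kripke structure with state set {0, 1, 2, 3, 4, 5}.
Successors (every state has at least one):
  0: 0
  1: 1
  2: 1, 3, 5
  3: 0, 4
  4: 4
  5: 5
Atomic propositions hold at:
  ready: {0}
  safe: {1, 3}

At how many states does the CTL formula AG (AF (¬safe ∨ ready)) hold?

4

Sat(¬safe) = {0, 2, 4, 5}
Sat(¬safe ∨ ready) = {0, 2, 4, 5}
AF (¬safe ∨ ready): least fixpoint, start Z0 = {0, 2, 4, 5}, add states with every successor in Z. Z1 = {0, 2, 3, 4, 5}; fixed.
Sat(AF (¬safe ∨ ready)) = {0, 2, 3, 4, 5}
AG (AF (¬safe ∨ ready)): greatest fixpoint, start Z0 = {0, 2, 3, 4, 5}, keep only states in Sat with every successor in Z. Z1 = {0, 3, 4, 5}; fixed.
Sat(AG (AF (¬safe ∨ ready))) = {0, 3, 4, 5}
|Sat(AG (AF (¬safe ∨ ready)))| = |{0, 3, 4, 5}| = 4.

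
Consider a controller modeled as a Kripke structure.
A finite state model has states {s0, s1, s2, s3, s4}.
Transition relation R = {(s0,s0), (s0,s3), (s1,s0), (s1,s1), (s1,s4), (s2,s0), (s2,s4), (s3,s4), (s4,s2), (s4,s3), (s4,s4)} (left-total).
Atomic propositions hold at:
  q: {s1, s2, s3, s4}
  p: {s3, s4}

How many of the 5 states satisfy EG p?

EG p: greatest fixpoint, start Z0 = {s3, s4}, keep only states in Sat with some successor in Z. Already a fixed point.
Sat(EG p) = {s3, s4}
|Sat(EG p)| = |{s3, s4}| = 2.

2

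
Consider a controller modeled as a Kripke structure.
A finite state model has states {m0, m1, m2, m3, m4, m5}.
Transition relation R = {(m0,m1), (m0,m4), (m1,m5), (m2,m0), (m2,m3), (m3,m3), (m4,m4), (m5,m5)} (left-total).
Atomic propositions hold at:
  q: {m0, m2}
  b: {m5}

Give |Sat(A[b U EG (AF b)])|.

AF b: least fixpoint, start Z0 = {m5}, add states with every successor in Z. Z1 = {m1, m5}; fixed.
Sat(AF b) = {m1, m5}
EG (AF b): greatest fixpoint, start Z0 = {m1, m5}, keep only states in Sat with some successor in Z. Already a fixed point.
Sat(EG (AF b)) = {m1, m5}
A[b U EG (AF b)]: least fixpoint, start Z0 = Sat(EG (AF b)) = {m1, m5}, add states in Sat(b) with every successor in Z. Already a fixed point.
Sat(A[b U EG (AF b)]) = {m1, m5}
|Sat(A[b U EG (AF b)])| = |{m1, m5}| = 2.

2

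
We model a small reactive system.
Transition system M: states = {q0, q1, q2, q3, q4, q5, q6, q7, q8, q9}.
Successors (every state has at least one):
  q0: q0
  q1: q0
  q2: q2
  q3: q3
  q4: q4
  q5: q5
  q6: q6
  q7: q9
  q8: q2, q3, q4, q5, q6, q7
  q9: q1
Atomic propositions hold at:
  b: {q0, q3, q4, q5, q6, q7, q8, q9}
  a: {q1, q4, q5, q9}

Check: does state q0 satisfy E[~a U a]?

No

Sat(~a) = {q0, q2, q3, q6, q7, q8}
E[~a U a]: least fixpoint, start Z0 = Sat(a) = {q1, q4, q5, q9}, add states in Sat(~a) with some successor in Z. Z1 = {q1, q4, q5, q7, q8, q9}; fixed.
Sat(E[~a U a]) = {q1, q4, q5, q7, q8, q9}
q0 ∉ Sat(E[~a U a]) = {q1, q4, q5, q7, q8, q9}, so the formula does not hold at q0.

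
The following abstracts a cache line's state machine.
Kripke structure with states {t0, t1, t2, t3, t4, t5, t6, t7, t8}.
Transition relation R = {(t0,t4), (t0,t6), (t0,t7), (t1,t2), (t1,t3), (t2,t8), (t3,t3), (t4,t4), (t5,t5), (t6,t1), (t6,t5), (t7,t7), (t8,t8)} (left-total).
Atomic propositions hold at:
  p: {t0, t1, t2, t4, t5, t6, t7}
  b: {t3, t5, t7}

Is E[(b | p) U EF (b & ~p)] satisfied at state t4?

No

Sat(b | p) = {t0, t1, t2, t3, t4, t5, t6, t7}
Sat(~p) = {t3, t8}
Sat(b & ~p) = {t3}
EF (b & ~p): least fixpoint, start Z0 = {t3}, add states with some successor in Z. Z1 = {t1, t3}; Z2 = {t1, t3, t6}; Z3 = {t0, t1, t3, t6}; fixed.
Sat(EF (b & ~p)) = {t0, t1, t3, t6}
E[(b | p) U EF (b & ~p)]: least fixpoint, start Z0 = Sat(EF (b & ~p)) = {t0, t1, t3, t6}, add states in Sat(b | p) with some successor in Z. Already a fixed point.
Sat(E[(b | p) U EF (b & ~p)]) = {t0, t1, t3, t6}
t4 ∉ Sat(E[(b | p) U EF (b & ~p)]) = {t0, t1, t3, t6}, so the formula does not hold at t4.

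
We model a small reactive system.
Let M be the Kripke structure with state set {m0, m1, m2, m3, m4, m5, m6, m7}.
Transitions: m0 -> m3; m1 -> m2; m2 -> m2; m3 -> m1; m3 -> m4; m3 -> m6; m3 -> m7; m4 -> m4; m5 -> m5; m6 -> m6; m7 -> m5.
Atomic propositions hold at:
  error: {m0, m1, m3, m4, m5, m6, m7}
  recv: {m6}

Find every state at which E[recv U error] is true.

E[recv U error]: least fixpoint, start Z0 = Sat(error) = {m0, m1, m3, m4, m5, m6, m7}, add states in Sat(recv) with some successor in Z. Already a fixed point.
Sat(E[recv U error]) = {m0, m1, m3, m4, m5, m6, m7}

{m0, m1, m3, m4, m5, m6, m7}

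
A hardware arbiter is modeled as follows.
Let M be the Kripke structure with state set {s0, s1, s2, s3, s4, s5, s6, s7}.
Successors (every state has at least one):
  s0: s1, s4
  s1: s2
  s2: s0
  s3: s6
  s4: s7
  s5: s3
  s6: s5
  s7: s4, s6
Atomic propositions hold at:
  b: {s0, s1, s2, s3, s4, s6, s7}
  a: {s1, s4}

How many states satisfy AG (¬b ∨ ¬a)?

3

Sat(¬b) = {s5}
Sat(¬a) = {s0, s2, s3, s5, s6, s7}
Sat(¬b ∨ ¬a) = {s0, s2, s3, s5, s6, s7}
AG (¬b ∨ ¬a): greatest fixpoint, start Z0 = {s0, s2, s3, s5, s6, s7}, keep only states in Sat with every successor in Z. Z1 = {s2, s3, s5, s6}; Z2 = {s3, s5, s6}; fixed.
Sat(AG (¬b ∨ ¬a)) = {s3, s5, s6}
|Sat(AG (¬b ∨ ¬a))| = |{s3, s5, s6}| = 3.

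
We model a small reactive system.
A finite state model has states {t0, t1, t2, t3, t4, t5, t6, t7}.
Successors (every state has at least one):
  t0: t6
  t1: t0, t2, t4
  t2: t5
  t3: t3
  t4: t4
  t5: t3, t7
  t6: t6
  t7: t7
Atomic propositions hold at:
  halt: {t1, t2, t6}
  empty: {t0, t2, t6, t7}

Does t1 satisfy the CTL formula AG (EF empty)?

No

EF empty: least fixpoint, start Z0 = {t0, t2, t6, t7}, add states with some successor in Z. Z1 = {t0, t1, t2, t5, t6, t7}; fixed.
Sat(EF empty) = {t0, t1, t2, t5, t6, t7}
AG (EF empty): greatest fixpoint, start Z0 = {t0, t1, t2, t5, t6, t7}, keep only states in Sat with every successor in Z. Z1 = {t0, t2, t6, t7}; Z2 = {t0, t6, t7}; fixed.
Sat(AG (EF empty)) = {t0, t6, t7}
t1 ∉ Sat(AG (EF empty)) = {t0, t6, t7}, so the formula does not hold at t1.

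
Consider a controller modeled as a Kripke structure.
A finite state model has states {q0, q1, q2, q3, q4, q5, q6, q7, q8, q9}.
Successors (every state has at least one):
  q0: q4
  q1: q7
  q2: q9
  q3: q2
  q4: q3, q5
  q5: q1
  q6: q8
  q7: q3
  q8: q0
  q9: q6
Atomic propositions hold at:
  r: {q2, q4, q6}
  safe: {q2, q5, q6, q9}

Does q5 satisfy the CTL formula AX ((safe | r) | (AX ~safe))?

Sat(safe | r) = {q2, q4, q5, q6, q9}
Sat(~safe) = {q0, q1, q3, q4, q7, q8}
Sat(AX ~safe) = {s : every successor in {q0, q1, q3, q4, q7, q8}} = {q0, q1, q5, q6, q7, q8}
Sat((safe | r) | (AX ~safe)) = {q0, q1, q2, q4, q5, q6, q7, q8, q9}
Sat(AX ((safe | r) | (AX ~safe))) = {s : every successor in {q0, q1, q2, q4, q5, q6, q7, q8, q9}} = {q0, q1, q2, q3, q5, q6, q8, q9}
q5 ∈ Sat(AX ((safe | r) | (AX ~safe))) = {q0, q1, q2, q3, q5, q6, q8, q9}, so the formula holds at q5.

Yes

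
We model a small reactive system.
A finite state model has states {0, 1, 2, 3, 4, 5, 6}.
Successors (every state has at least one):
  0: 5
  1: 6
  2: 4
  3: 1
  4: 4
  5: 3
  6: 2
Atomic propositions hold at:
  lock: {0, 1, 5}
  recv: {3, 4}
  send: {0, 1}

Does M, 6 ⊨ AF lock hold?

AF lock: least fixpoint, start Z0 = {0, 1, 5}, add states with every successor in Z. Z1 = {0, 1, 3, 5}; fixed.
Sat(AF lock) = {0, 1, 3, 5}
6 ∉ Sat(AF lock) = {0, 1, 3, 5}, so the formula does not hold at 6.

No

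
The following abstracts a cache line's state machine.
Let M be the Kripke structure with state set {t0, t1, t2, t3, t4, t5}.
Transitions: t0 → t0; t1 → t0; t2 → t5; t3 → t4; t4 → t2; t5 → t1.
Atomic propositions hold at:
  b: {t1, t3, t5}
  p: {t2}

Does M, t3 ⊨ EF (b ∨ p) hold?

Yes

Sat(b ∨ p) = {t1, t2, t3, t5}
EF (b ∨ p): least fixpoint, start Z0 = {t1, t2, t3, t5}, add states with some successor in Z. Z1 = {t1, t2, t3, t4, t5}; fixed.
Sat(EF (b ∨ p)) = {t1, t2, t3, t4, t5}
t3 ∈ Sat(EF (b ∨ p)) = {t1, t2, t3, t4, t5}, so the formula holds at t3.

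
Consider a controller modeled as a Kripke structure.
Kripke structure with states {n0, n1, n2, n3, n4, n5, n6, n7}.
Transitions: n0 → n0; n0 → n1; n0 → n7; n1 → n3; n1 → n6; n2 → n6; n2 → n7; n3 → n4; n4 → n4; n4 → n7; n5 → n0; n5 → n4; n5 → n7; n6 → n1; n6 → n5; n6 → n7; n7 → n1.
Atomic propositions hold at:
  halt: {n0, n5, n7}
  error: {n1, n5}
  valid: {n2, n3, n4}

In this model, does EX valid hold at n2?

Sat(EX valid) = {s : some successor in {n2, n3, n4}} = {n1, n3, n4, n5}
n2 ∉ Sat(EX valid) = {n1, n3, n4, n5}, so the formula does not hold at n2.

No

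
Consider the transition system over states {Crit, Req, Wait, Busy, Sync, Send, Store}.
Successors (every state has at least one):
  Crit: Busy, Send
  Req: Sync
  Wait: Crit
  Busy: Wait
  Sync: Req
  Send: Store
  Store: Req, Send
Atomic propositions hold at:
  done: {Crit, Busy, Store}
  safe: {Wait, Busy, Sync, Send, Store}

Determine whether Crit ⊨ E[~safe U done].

Sat(~safe) = {Crit, Req}
E[~safe U done]: least fixpoint, start Z0 = Sat(done) = {Crit, Busy, Store}, add states in Sat(~safe) with some successor in Z. Already a fixed point.
Sat(E[~safe U done]) = {Crit, Busy, Store}
Crit ∈ Sat(E[~safe U done]) = {Crit, Busy, Store}, so the formula holds at Crit.

Yes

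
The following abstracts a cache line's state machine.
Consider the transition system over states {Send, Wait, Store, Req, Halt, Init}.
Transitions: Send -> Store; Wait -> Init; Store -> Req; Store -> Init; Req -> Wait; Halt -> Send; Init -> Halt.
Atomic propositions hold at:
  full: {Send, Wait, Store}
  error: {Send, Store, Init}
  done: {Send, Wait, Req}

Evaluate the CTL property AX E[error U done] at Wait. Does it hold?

No

E[error U done]: least fixpoint, start Z0 = Sat(done) = {Send, Wait, Req}, add states in Sat(error) with some successor in Z. Z1 = {Send, Wait, Store, Req}; fixed.
Sat(E[error U done]) = {Send, Wait, Store, Req}
Sat(AX E[error U done]) = {s : every successor in {Send, Wait, Store, Req}} = {Send, Req, Halt}
Wait ∉ Sat(AX E[error U done]) = {Send, Req, Halt}, so the formula does not hold at Wait.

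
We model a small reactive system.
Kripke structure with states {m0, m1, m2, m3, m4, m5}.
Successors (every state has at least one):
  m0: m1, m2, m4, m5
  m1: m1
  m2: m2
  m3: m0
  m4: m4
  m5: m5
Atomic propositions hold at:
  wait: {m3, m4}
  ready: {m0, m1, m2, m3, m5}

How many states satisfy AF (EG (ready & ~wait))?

5

Sat(~wait) = {m0, m1, m2, m5}
Sat(ready & ~wait) = {m0, m1, m2, m5}
EG (ready & ~wait): greatest fixpoint, start Z0 = {m0, m1, m2, m5}, keep only states in Sat with some successor in Z. Already a fixed point.
Sat(EG (ready & ~wait)) = {m0, m1, m2, m5}
AF (EG (ready & ~wait)): least fixpoint, start Z0 = {m0, m1, m2, m5}, add states with every successor in Z. Z1 = {m0, m1, m2, m3, m5}; fixed.
Sat(AF (EG (ready & ~wait))) = {m0, m1, m2, m3, m5}
|Sat(AF (EG (ready & ~wait)))| = |{m0, m1, m2, m3, m5}| = 5.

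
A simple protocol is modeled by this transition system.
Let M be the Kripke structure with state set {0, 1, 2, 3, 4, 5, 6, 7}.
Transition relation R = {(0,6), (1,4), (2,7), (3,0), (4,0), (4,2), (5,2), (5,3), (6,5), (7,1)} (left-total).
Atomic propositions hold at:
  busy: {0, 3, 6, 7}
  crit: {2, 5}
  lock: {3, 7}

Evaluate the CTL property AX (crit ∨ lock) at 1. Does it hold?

Sat(crit ∨ lock) = {2, 3, 5, 7}
Sat(AX (crit ∨ lock)) = {s : every successor in {2, 3, 5, 7}} = {2, 5, 6}
1 ∉ Sat(AX (crit ∨ lock)) = {2, 5, 6}, so the formula does not hold at 1.

No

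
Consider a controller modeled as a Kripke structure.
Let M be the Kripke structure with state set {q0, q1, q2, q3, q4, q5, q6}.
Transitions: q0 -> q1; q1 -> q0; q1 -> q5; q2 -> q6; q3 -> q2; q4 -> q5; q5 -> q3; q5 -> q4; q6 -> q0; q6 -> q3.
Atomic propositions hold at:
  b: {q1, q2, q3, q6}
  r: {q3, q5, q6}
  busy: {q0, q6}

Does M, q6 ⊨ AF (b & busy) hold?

Sat(b & busy) = {q6}
AF (b & busy): least fixpoint, start Z0 = {q6}, add states with every successor in Z. Z1 = {q2, q6}; Z2 = {q2, q3, q6}; fixed.
Sat(AF (b & busy)) = {q2, q3, q6}
q6 ∈ Sat(AF (b & busy)) = {q2, q3, q6}, so the formula holds at q6.

Yes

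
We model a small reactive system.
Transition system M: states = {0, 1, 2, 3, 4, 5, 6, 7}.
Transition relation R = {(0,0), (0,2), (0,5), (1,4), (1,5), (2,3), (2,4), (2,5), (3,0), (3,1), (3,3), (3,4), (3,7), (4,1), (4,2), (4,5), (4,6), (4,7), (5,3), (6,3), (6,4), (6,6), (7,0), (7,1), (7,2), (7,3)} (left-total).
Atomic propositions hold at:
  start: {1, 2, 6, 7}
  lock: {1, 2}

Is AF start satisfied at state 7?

Yes

AF start: least fixpoint, start Z0 = {1, 2, 6, 7}, add states with every successor in Z. Already a fixed point.
Sat(AF start) = {1, 2, 6, 7}
7 ∈ Sat(AF start) = {1, 2, 6, 7}, so the formula holds at 7.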